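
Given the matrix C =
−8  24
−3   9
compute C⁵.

C² = C (a projection; rank 1, trace 1), so C⁵ = C.

[[−8, 24], [−3, 9]]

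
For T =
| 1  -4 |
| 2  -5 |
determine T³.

tr T = -4 and det T = 3, so the characteristic polynomial is λ² − (-4)λ + (3) with roots -1 and -3.
Eigenvectors give P = [[2, 1], [1, 1]] with P⁻¹ = [[1, -1], [-1, 2]], and T = P·diag(-1, -3)·P⁻¹.
Then T³ = P·diag(-1, -27)·P⁻¹ = [[-2, -27], [-1, -27]] · [[1, -1], [-1, 2]] = [[25, -52], [26, -53]].

[[25, -52], [26, -53]]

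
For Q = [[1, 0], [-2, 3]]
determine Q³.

tr Q = 4 and det Q = 3, so the characteristic polynomial is λ² − (4)λ + (3) with roots 3 and 1.
Eigenvectors give P = [[0, 1], [1, 1]] with P⁻¹ = [[-1, 1], [1, 0]], and Q = P·diag(3, 1)·P⁻¹.
Then Q³ = P·diag(27, 1)·P⁻¹ = [[0, 1], [27, 1]] · [[-1, 1], [1, 0]] = [[1, 0], [-26, 27]].

[[1, 0], [-26, 27]]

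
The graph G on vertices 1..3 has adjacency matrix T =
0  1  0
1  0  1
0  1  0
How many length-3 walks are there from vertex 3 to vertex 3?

0

The number of length-3 walks from vertex 3 to vertex 3 is entry (3,3) of T^3, where T is the adjacency matrix.
T^2 = [[1, 0, 1], [0, 2, 0], [1, 0, 1]]
T^3 = [[0, 2, 0], [2, 0, 2], [0, 2, 0]]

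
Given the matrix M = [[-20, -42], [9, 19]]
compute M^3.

[[-62, -126], [27, 55]]

tr M = -1 and det M = -2, so the characteristic polynomial is λ² − (-1)λ + (-2) with roots 1 and -2.
Eigenvectors give P = [[2, -7], [-1, 3]] with P⁻¹ = [[-3, -7], [-1, -2]], and M = P·diag(1, -2)·P⁻¹.
Then M^3 = P·diag(1, -8)·P⁻¹ = [[2, 56], [-1, -24]] · [[-3, -7], [-1, -2]] = [[-62, -126], [27, 55]].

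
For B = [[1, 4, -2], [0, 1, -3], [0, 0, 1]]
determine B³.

[[1, 12, -42], [0, 1, -9], [0, 0, 1]]

B = I + N where N = [[0, 4, -2], [0, 0, -3], [0, 0, 0]] is strictly upper-triangular, so N³ = 0.
(I + N)³ = I + 3·N + 3·N² = [[1, 12, -42], [0, 1, -9], [0, 0, 1]].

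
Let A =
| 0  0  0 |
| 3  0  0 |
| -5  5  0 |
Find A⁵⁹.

[[0, 0, 0], [0, 0, 0], [0, 0, 0]]

A is strictly triangular, hence nilpotent: A³ = 0, so A⁵⁹ = 0.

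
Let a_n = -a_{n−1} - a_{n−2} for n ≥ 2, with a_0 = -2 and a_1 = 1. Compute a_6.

-2

With companion matrix A = [[-1, -1], [1, 0]], [a_n, a_{n−1}]ᵀ = A·[a_{n−1}, a_{n−2}]ᵀ, so [a_6, a_5]ᵀ = A⁵·[a_1, a_0]ᵀ.
A⁵ = [[0, 1], [-1, -1]], giving [a_6, a_5]ᵀ = [[-2], [1]].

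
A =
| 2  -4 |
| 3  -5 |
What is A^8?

tr A = -3 and det A = 2, so the characteristic polynomial is λ² − (-3)λ + (2) with roots -1 and -2.
Eigenvectors give P = [[4, 1], [3, 1]] with P⁻¹ = [[1, -1], [-3, 4]], and A = P·diag(-1, -2)·P⁻¹.
Then A^8 = P·diag(1, 256)·P⁻¹ = [[4, 256], [3, 256]] · [[1, -1], [-3, 4]] = [[-764, 1020], [-765, 1021]].

[[-764, 1020], [-765, 1021]]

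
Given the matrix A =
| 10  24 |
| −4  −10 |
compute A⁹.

tr A = 0 and det A = −4, so the characteristic polynomial is λ² − (0)λ + (−4) with roots 2 and −2.
Eigenvectors give P = [[3, 2], [−1, −1]] with P⁻¹ = [[1, 2], [−1, −3]], and A = P·diag(2, −2)·P⁻¹.
Then A⁹ = P·diag(512, −512)·P⁻¹ = [[1536, −1024], [−512, 512]] · [[1, 2], [−1, −3]] = [[2560, 6144], [−1024, −2560]].

[[2560, 6144], [−1024, −2560]]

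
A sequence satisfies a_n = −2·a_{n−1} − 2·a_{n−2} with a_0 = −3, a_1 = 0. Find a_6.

With companion matrix T = [[−2, −2], [1, 0]], [a_n, a_{n−1}]ᵀ = T·[a_{n−1}, a_{n−2}]ᵀ, so [a_6, a_5]ᵀ = T^5·[a_1, a_0]ᵀ.
T^5 = [[8, 8], [−4, 0]], giving [a_6, a_5]ᵀ = [[−24], [0]].

−24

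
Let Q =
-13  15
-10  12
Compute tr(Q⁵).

-211

tr Q = -1 and det Q = -6, so the characteristic polynomial is λ² − (-1)λ + (-6) with roots 2 and -3.
Eigenvectors give P = [[1, 3], [1, 2]] with P⁻¹ = [[-2, 3], [1, -1]], and Q = P·diag(2, -3)·P⁻¹.
Then Q⁵ = P·diag(32, -243)·P⁻¹ = [[32, -729], [32, -486]] · [[-2, 3], [1, -1]] = [[-793, 825], [-550, 582]].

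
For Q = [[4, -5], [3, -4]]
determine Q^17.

[[4, -5], [3, -4]]

Q² = I (check: tr Q = 0 and det Q = -1), so Q^17 = Q since 17 is odd.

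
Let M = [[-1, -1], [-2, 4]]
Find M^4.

M^2 = [[3, -3], [-6, 18]]
M^3 = [[3, -15], [-30, 78]]
M^4 = [[27, -63], [-126, 342]]

[[27, -63], [-126, 342]]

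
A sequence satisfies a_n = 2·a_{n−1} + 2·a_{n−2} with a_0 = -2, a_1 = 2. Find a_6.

With companion matrix Q = [[2, 2], [1, 0]], [a_n, a_{n−1}]ᵀ = Q·[a_{n−1}, a_{n−2}]ᵀ, so [a_6, a_5]ᵀ = Q⁵·[a_1, a_0]ᵀ.
Q⁵ = [[120, 88], [44, 32]], giving [a_6, a_5]ᵀ = [[64], [24]].

64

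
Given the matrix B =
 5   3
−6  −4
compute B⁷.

tr B = 1 and det B = −2, so the characteristic polynomial is λ² − (1)λ + (−2) with roots 2 and −1.
Eigenvectors give P = [[−1, 1], [1, −2]] with P⁻¹ = [[−2, −1], [−1, −1]], and B = P·diag(2, −1)·P⁻¹.
Then B⁷ = P·diag(128, −1)·P⁻¹ = [[−128, −1], [128, 2]] · [[−2, −1], [−1, −1]] = [[257, 129], [−258, −130]].

[[257, 129], [−258, −130]]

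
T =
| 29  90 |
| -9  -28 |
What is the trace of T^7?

127

tr T = 1 and det T = -2, so the characteristic polynomial is λ² − (1)λ + (-2) with roots -1 and 2.
Eigenvectors give P = [[-3, 10], [1, -3]] with P⁻¹ = [[3, 10], [1, 3]], and T = P·diag(-1, 2)·P⁻¹.
Then T^7 = P·diag(-1, 128)·P⁻¹ = [[3, 1280], [-1, -384]] · [[3, 10], [1, 3]] = [[1289, 3870], [-387, -1162]].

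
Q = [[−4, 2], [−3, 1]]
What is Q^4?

tr Q = −3 and det Q = 2, so the characteristic polynomial is λ² − (−3)λ + (2) with roots −2 and −1.
Eigenvectors give P = [[1, −2], [1, −3]] with P⁻¹ = [[3, −2], [1, −1]], and Q = P·diag(−2, −1)·P⁻¹.
Then Q^4 = P·diag(16, 1)·P⁻¹ = [[16, −2], [16, −3]] · [[3, −2], [1, −1]] = [[46, −30], [45, −29]].

[[46, −30], [45, −29]]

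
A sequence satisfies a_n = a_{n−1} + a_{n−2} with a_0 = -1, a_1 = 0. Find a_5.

With companion matrix M = [[1, 1], [1, 0]], [a_n, a_{n−1}]ᵀ = M·[a_{n−1}, a_{n−2}]ᵀ, so [a_5, a_4]ᵀ = M⁴·[a_1, a_0]ᵀ.
M⁴ = [[5, 3], [3, 2]], giving [a_5, a_4]ᵀ = [[-3], [-2]].

-3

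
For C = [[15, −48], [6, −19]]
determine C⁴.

[[−639, 1920], [−240, 721]]

tr C = −4 and det C = 3, so the characteristic polynomial is λ² − (−4)λ + (3) with roots −3 and −1.
Eigenvectors give P = [[8, −3], [3, −1]] with P⁻¹ = [[−1, 3], [−3, 8]], and C = P·diag(−3, −1)·P⁻¹.
Then C⁴ = P·diag(81, 1)·P⁻¹ = [[648, −3], [243, −1]] · [[−1, 3], [−3, 8]] = [[−639, 1920], [−240, 721]].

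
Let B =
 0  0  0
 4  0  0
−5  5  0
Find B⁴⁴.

B is strictly triangular, hence nilpotent: B³ = 0, so B⁴⁴ = 0.

[[0, 0, 0], [0, 0, 0], [0, 0, 0]]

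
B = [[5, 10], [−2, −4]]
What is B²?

[[5, 10], [−2, −4]]

B² = B (a projection; rank 1, trace 1), so B² = B.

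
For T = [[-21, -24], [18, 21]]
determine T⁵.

tr T = 0 and det T = -9, so the characteristic polynomial is λ² − (0)λ + (-9) with roots 3 and -3.
Eigenvectors give P = [[-1, 4], [1, -3]] with P⁻¹ = [[3, 4], [1, 1]], and T = P·diag(3, -3)·P⁻¹.
Then T⁵ = P·diag(243, -243)·P⁻¹ = [[-243, -972], [243, 729]] · [[3, 4], [1, 1]] = [[-1701, -1944], [1458, 1701]].

[[-1701, -1944], [1458, 1701]]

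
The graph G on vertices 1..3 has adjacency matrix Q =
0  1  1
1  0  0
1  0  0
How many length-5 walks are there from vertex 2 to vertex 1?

The number of length-5 walks from vertex 2 to vertex 1 is entry (2,1) of Q⁵, where Q is the adjacency matrix.
Q² = [[2, 0, 0], [0, 1, 1], [0, 1, 1]]
Q³ = [[0, 2, 2], [2, 0, 0], [2, 0, 0]]
Q⁴ = [[4, 0, 0], [0, 2, 2], [0, 2, 2]]
Q⁵ = [[0, 4, 4], [4, 0, 0], [4, 0, 0]]

4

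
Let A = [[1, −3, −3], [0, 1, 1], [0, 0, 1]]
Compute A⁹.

[[1, −27, −135], [0, 1, 9], [0, 0, 1]]

A = I + N where N = [[0, −3, −3], [0, 0, 1], [0, 0, 0]] is strictly upper-triangular, so N³ = 0.
(I + N)⁹ = I + 9·N + 36·N² = [[1, −27, −135], [0, 1, 9], [0, 0, 1]].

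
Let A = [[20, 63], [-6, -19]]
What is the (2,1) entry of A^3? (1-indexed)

tr A = 1 and det A = -2, so the characteristic polynomial is λ² − (1)λ + (-2) with roots 2 and -1.
Eigenvectors give P = [[7, -3], [-2, 1]] with P⁻¹ = [[1, 3], [2, 7]], and A = P·diag(2, -1)·P⁻¹.
Then A^3 = P·diag(8, -1)·P⁻¹ = [[56, 3], [-16, -1]] · [[1, 3], [2, 7]] = [[62, 189], [-18, -55]].

-18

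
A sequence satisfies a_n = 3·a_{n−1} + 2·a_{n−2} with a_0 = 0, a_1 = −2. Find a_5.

−278

With companion matrix C = [[3, 2], [1, 0]], [a_n, a_{n−1}]ᵀ = C·[a_{n−1}, a_{n−2}]ᵀ, so [a_5, a_4]ᵀ = C^4·[a_1, a_0]ᵀ.
C^4 = [[139, 78], [39, 22]], giving [a_5, a_4]ᵀ = [[−278], [−78]].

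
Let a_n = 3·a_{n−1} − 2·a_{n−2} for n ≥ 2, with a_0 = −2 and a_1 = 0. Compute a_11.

With companion matrix A = [[3, −2], [1, 0]], [a_n, a_{n−1}]ᵀ = A·[a_{n−1}, a_{n−2}]ᵀ, so [a_11, a_10]ᵀ = A^10·[a_1, a_0]ᵀ.
A^10 = [[2047, −2046], [1023, −1022]], giving [a_11, a_10]ᵀ = [[4092], [2044]].

4092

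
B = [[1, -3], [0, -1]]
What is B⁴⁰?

B² = I (check: tr B = 0 and det B = -1), so B⁴⁰ = I since 40 is even.

[[1, 0], [0, 1]]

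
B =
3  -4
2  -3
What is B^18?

[[1, 0], [0, 1]]

B² = I (check: tr B = 0 and det B = -1), so B^18 = I since 18 is even.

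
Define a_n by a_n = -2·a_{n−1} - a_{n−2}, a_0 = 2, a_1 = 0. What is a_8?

-14

With companion matrix A = [[-2, -1], [1, 0]], [a_n, a_{n−1}]ᵀ = A·[a_{n−1}, a_{n−2}]ᵀ, so [a_8, a_7]ᵀ = A⁷·[a_1, a_0]ᵀ.
A⁷ = [[-8, -7], [7, 6]], giving [a_8, a_7]ᵀ = [[-14], [12]].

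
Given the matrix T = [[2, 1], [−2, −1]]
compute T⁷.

[[2, 1], [−2, −1]]

T² = T (a projection; rank 1, trace 1), so T⁷ = T.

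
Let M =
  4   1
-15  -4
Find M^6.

M² = I (check: tr M = 0 and det M = -1), so M^6 = I since 6 is even.

[[1, 0], [0, 1]]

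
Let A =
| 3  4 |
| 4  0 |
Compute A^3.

[[123, 100], [100, 48]]

A^2 = [[25, 12], [12, 16]]
A^3 = [[123, 100], [100, 48]]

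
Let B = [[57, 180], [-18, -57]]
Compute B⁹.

[[373977, 1180980], [-118098, -373977]]

tr B = 0 and det B = -9, so the characteristic polynomial is λ² − (0)λ + (-9) with roots -3 and 3.
Eigenvectors give P = [[-3, 10], [1, -3]] with P⁻¹ = [[3, 10], [1, 3]], and B = P·diag(-3, 3)·P⁻¹.
Then B⁹ = P·diag(-19683, 19683)·P⁻¹ = [[59049, 196830], [-19683, -59049]] · [[3, 10], [1, 3]] = [[373977, 1180980], [-118098, -373977]].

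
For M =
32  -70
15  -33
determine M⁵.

tr M = -1 and det M = -6, so the characteristic polynomial is λ² − (-1)λ + (-6) with roots 2 and -3.
Eigenvectors give P = [[7, 2], [3, 1]] with P⁻¹ = [[1, -2], [-3, 7]], and M = P·diag(2, -3)·P⁻¹.
Then M⁵ = P·diag(32, -243)·P⁻¹ = [[224, -486], [96, -243]] · [[1, -2], [-3, 7]] = [[1682, -3850], [825, -1893]].

[[1682, -3850], [825, -1893]]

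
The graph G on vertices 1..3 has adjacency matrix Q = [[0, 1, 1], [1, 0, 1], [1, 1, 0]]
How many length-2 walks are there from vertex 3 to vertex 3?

2

The number of length-2 walks from vertex 3 to vertex 3 is entry (3,3) of Q^2, where Q is the adjacency matrix.
Q^2 = [[2, 1, 1], [1, 2, 1], [1, 1, 2]]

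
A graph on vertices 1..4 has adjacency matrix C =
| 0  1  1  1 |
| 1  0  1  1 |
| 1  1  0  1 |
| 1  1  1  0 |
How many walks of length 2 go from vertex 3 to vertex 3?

3

The number of length-2 walks from vertex 3 to vertex 3 is entry (3,3) of C², where C is the adjacency matrix.
C² = [[3, 2, 2, 2], [2, 3, 2, 2], [2, 2, 3, 2], [2, 2, 2, 3]]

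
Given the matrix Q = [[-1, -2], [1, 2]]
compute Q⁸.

[[-1, -2], [1, 2]]

Q² = Q (a projection; rank 1, trace 1), so Q⁸ = Q.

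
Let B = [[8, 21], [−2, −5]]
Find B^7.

tr B = 3 and det B = 2, so the characteristic polynomial is λ² − (3)λ + (2) with roots 2 and 1.
Eigenvectors give P = [[7, −3], [−2, 1]] with P⁻¹ = [[1, 3], [2, 7]], and B = P·diag(2, 1)·P⁻¹.
Then B^7 = P·diag(128, 1)·P⁻¹ = [[896, −3], [−256, 1]] · [[1, 3], [2, 7]] = [[890, 2667], [−254, −761]].

[[890, 2667], [−254, −761]]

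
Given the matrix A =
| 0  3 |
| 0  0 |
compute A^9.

[[0, 0], [0, 0]]

A is strictly triangular, hence nilpotent: A^2 = 0, so A^9 = 0.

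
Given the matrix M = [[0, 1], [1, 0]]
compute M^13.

[[0, 1], [1, 0]]

M² = I (check: tr M = 0 and det M = −1), so M^13 = M since 13 is odd.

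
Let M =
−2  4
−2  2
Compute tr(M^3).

0

M^2 = [[−4, 0], [0, −4]]
M^3 = [[8, −16], [8, −8]]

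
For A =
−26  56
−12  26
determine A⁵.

tr A = 0 and det A = −4, so the characteristic polynomial is λ² − (0)λ + (−4) with roots 2 and −2.
Eigenvectors give P = [[2, 7], [1, 3]] with P⁻¹ = [[−3, 7], [1, −2]], and A = P·diag(2, −2)·P⁻¹.
Then A⁵ = P·diag(32, −32)·P⁻¹ = [[64, −224], [32, −96]] · [[−3, 7], [1, −2]] = [[−416, 896], [−192, 416]].

[[−416, 896], [−192, 416]]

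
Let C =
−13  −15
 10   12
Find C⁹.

tr C = −1 and det C = −6, so the characteristic polynomial is λ² − (−1)λ + (−6) with roots −3 and 2.
Eigenvectors give P = [[−3, −1], [2, 1]] with P⁻¹ = [[−1, −1], [2, 3]], and C = P·diag(−3, 2)·P⁻¹.
Then C⁹ = P·diag(−19683, 512)·P⁻¹ = [[59049, −512], [−39366, 512]] · [[−1, −1], [2, 3]] = [[−60073, −60585], [40390, 40902]].

[[−60073, −60585], [40390, 40902]]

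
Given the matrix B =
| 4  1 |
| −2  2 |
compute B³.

B² = [[14, 6], [−12, 2]]
B³ = [[44, 26], [−52, −8]]

[[44, 26], [−52, −8]]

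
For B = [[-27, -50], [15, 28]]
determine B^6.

tr B = 1 and det B = -6, so the characteristic polynomial is λ² − (1)λ + (-6) with roots -2 and 3.
Eigenvectors give P = [[-2, -5], [1, 3]] with P⁻¹ = [[-3, -5], [1, 2]], and B = P·diag(-2, 3)·P⁻¹.
Then B^6 = P·diag(64, 729)·P⁻¹ = [[-128, -3645], [64, 2187]] · [[-3, -5], [1, 2]] = [[-3261, -6650], [1995, 4054]].

[[-3261, -6650], [1995, 4054]]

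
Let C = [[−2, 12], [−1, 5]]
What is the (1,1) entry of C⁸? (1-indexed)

tr C = 3 and det C = 2, so the characteristic polynomial is λ² − (3)λ + (2) with roots 2 and 1.
Eigenvectors give P = [[−3, −4], [−1, −1]] with P⁻¹ = [[1, −4], [−1, 3]], and C = P·diag(2, 1)·P⁻¹.
Then C⁸ = P·diag(256, 1)·P⁻¹ = [[−768, −4], [−256, −1]] · [[1, −4], [−1, 3]] = [[−764, 3060], [−255, 1021]].

−764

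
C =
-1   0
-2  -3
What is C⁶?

tr C = -4 and det C = 3, so the characteristic polynomial is λ² − (-4)λ + (3) with roots -1 and -3.
Eigenvectors give P = [[-1, 0], [1, 1]] with P⁻¹ = [[-1, 0], [1, 1]], and C = P·diag(-1, -3)·P⁻¹.
Then C⁶ = P·diag(1, 729)·P⁻¹ = [[-1, 0], [1, 729]] · [[-1, 0], [1, 1]] = [[1, 0], [728, 729]].

[[1, 0], [728, 729]]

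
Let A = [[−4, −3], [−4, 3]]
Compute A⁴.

A² = [[28, 3], [4, 21]]
A³ = [[−124, −75], [−100, 51]]
A⁴ = [[796, 147], [196, 453]]

[[796, 147], [196, 453]]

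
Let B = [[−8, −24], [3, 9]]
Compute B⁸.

B² = B (a projection; rank 1, trace 1), so B⁸ = B.

[[−8, −24], [3, 9]]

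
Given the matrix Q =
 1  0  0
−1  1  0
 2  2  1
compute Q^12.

Q = I + N where N = [[0, 0, 0], [−1, 0, 0], [2, 2, 0]] is strictly lower-triangular, so N^3 = 0.
(I + N)^12 = I + 12·N + 66·N^2 = [[1, 0, 0], [−12, 1, 0], [−108, 24, 1]].

[[1, 0, 0], [−12, 1, 0], [−108, 24, 1]]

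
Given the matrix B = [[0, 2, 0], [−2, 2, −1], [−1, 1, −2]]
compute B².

[[−4, 4, −2], [−3, −1, 0], [0, −2, 3]]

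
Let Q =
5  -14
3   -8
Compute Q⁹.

[[3065, -7154], [1533, -3578]]

tr Q = -3 and det Q = 2, so the characteristic polynomial is λ² − (-3)λ + (2) with roots -1 and -2.
Eigenvectors give P = [[7, 2], [3, 1]] with P⁻¹ = [[1, -2], [-3, 7]], and Q = P·diag(-1, -2)·P⁻¹.
Then Q⁹ = P·diag(-1, -512)·P⁻¹ = [[-7, -1024], [-3, -512]] · [[1, -2], [-3, 7]] = [[3065, -7154], [1533, -3578]].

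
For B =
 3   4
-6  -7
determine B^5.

tr B = -4 and det B = 3, so the characteristic polynomial is λ² − (-4)λ + (3) with roots -3 and -1.
Eigenvectors give P = [[-2, -1], [3, 1]] with P⁻¹ = [[1, 1], [-3, -2]], and B = P·diag(-3, -1)·P⁻¹.
Then B^5 = P·diag(-243, -1)·P⁻¹ = [[486, 1], [-729, -1]] · [[1, 1], [-3, -2]] = [[483, 484], [-726, -727]].

[[483, 484], [-726, -727]]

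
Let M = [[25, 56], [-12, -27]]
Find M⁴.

[[-479, -1120], [240, 561]]

tr M = -2 and det M = -3, so the characteristic polynomial is λ² − (-2)λ + (-3) with roots -3 and 1.
Eigenvectors give P = [[-2, -7], [1, 3]] with P⁻¹ = [[3, 7], [-1, -2]], and M = P·diag(-3, 1)·P⁻¹.
Then M⁴ = P·diag(81, 1)·P⁻¹ = [[-162, -7], [81, 3]] · [[3, 7], [-1, -2]] = [[-479, -1120], [240, 561]].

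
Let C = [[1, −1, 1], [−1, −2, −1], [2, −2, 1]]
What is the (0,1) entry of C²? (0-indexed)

−1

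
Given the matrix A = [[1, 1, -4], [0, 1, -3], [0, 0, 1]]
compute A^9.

A = I + N where N = [[0, 1, -4], [0, 0, -3], [0, 0, 0]] is strictly upper-triangular, so N^3 = 0.
(I + N)^9 = I + 9·N + 36·N^2 = [[1, 9, -144], [0, 1, -27], [0, 0, 1]].

[[1, 9, -144], [0, 1, -27], [0, 0, 1]]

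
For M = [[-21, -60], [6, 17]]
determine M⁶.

[[7281, 21840], [-2184, -6551]]

tr M = -4 and det M = 3, so the characteristic polynomial is λ² − (-4)λ + (3) with roots -1 and -3.
Eigenvectors give P = [[3, -10], [-1, 3]] with P⁻¹ = [[-3, -10], [-1, -3]], and M = P·diag(-1, -3)·P⁻¹.
Then M⁶ = P·diag(1, 729)·P⁻¹ = [[3, -7290], [-1, 2187]] · [[-3, -10], [-1, -3]] = [[7281, 21840], [-2184, -6551]].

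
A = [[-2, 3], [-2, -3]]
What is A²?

[[-2, -15], [10, 3]]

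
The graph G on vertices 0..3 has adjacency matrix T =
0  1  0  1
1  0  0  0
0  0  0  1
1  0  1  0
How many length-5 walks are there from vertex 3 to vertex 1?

0

The number of length-5 walks from vertex 3 to vertex 1 is entry (3,1) of T⁵, where T is the adjacency matrix.
T² = [[2, 0, 1, 0], [0, 1, 0, 1], [1, 0, 1, 0], [0, 1, 0, 2]]
T³ = [[0, 2, 0, 3], [2, 0, 1, 0], [0, 1, 0, 2], [3, 0, 2, 0]]
T⁴ = [[5, 0, 3, 0], [0, 2, 0, 3], [3, 0, 2, 0], [0, 3, 0, 5]]
T⁵ = [[0, 5, 0, 8], [5, 0, 3, 0], [0, 3, 0, 5], [8, 0, 5, 0]]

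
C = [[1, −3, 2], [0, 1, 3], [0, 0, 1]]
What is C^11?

[[1, −33, −473], [0, 1, 33], [0, 0, 1]]

C = I + N where N = [[0, −3, 2], [0, 0, 3], [0, 0, 0]] is strictly upper-triangular, so N^3 = 0.
(I + N)^11 = I + 11·N + 55·N^2 = [[1, −33, −473], [0, 1, 33], [0, 0, 1]].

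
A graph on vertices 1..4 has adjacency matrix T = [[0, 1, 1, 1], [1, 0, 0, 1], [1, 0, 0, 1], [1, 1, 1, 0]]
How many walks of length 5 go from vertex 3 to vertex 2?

The number of length-5 walks from vertex 3 to vertex 2 is entry (3,2) of T^5, where T is the adjacency matrix.
T^2 = [[3, 1, 1, 2], [1, 2, 2, 1], [1, 2, 2, 1], [2, 1, 1, 3]]
T^3 = [[4, 5, 5, 5], [5, 2, 2, 5], [5, 2, 2, 5], [5, 5, 5, 4]]
T^4 = [[15, 9, 9, 14], [9, 10, 10, 9], [9, 10, 10, 9], [14, 9, 9, 15]]
T^5 = [[32, 29, 29, 33], [29, 18, 18, 29], [29, 18, 18, 29], [33, 29, 29, 32]]

18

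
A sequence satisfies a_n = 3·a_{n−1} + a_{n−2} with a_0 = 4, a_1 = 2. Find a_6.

With companion matrix A = [[3, 1], [1, 0]], [a_n, a_{n−1}]ᵀ = A·[a_{n−1}, a_{n−2}]ᵀ, so [a_6, a_5]ᵀ = A⁵·[a_1, a_0]ᵀ.
A⁵ = [[360, 109], [109, 33]], giving [a_6, a_5]ᵀ = [[1156], [350]].

1156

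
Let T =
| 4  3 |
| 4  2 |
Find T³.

[[184, 120], [160, 104]]

T² = [[28, 18], [24, 16]]
T³ = [[184, 120], [160, 104]]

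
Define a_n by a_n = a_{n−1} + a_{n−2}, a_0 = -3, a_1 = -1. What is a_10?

-157

With companion matrix A = [[1, 1], [1, 0]], [a_n, a_{n−1}]ᵀ = A·[a_{n−1}, a_{n−2}]ᵀ, so [a_10, a_9]ᵀ = A^9·[a_1, a_0]ᵀ.
A^9 = [[55, 34], [34, 21]], giving [a_10, a_9]ᵀ = [[-157], [-97]].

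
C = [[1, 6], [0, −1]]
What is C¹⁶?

C² = I (check: tr C = 0 and det C = −1), so C¹⁶ = I since 16 is even.

[[1, 0], [0, 1]]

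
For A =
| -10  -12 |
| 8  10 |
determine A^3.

[[-40, -48], [32, 40]]

tr A = 0 and det A = -4, so the characteristic polynomial is λ² − (0)λ + (-4) with roots -2 and 2.
Eigenvectors give P = [[3, -1], [-2, 1]] with P⁻¹ = [[1, 1], [2, 3]], and A = P·diag(-2, 2)·P⁻¹.
Then A^3 = P·diag(-8, 8)·P⁻¹ = [[-24, -8], [16, 8]] · [[1, 1], [2, 3]] = [[-40, -48], [32, 40]].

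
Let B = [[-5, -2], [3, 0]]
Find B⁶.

[[2059, 1330], [-1995, -1266]]

tr B = -5 and det B = 6, so the characteristic polynomial is λ² − (-5)λ + (6) with roots -2 and -3.
Eigenvectors give P = [[2, -1], [-3, 1]] with P⁻¹ = [[-1, -1], [-3, -2]], and B = P·diag(-2, -3)·P⁻¹.
Then B⁶ = P·diag(64, 729)·P⁻¹ = [[128, -729], [-192, 729]] · [[-1, -1], [-3, -2]] = [[2059, 1330], [-1995, -1266]].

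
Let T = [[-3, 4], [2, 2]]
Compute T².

[[17, -4], [-2, 12]]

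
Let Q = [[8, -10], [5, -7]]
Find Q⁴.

[[146, -130], [65, -49]]

tr Q = 1 and det Q = -6, so the characteristic polynomial is λ² − (1)λ + (-6) with roots 3 and -2.
Eigenvectors give P = [[-2, -1], [-1, -1]] with P⁻¹ = [[-1, 1], [1, -2]], and Q = P·diag(3, -2)·P⁻¹.
Then Q⁴ = P·diag(81, 16)·P⁻¹ = [[-162, -16], [-81, -16]] · [[-1, 1], [1, -2]] = [[146, -130], [65, -49]].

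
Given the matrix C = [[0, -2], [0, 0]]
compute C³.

C is strictly triangular, hence nilpotent: C² = 0, so C³ = 0.

[[0, 0], [0, 0]]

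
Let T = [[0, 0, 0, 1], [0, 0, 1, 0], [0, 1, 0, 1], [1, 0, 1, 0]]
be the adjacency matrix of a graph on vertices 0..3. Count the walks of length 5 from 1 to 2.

5

The number of length-5 walks from vertex 1 to vertex 2 is entry (1,2) of T⁵, where T is the adjacency matrix.
T² = [[1, 0, 1, 0], [0, 1, 0, 1], [1, 0, 2, 0], [0, 1, 0, 2]]
T³ = [[0, 1, 0, 2], [1, 0, 2, 0], [0, 2, 0, 3], [2, 0, 3, 0]]
T⁴ = [[2, 0, 3, 0], [0, 2, 0, 3], [3, 0, 5, 0], [0, 3, 0, 5]]
T⁵ = [[0, 3, 0, 5], [3, 0, 5, 0], [0, 5, 0, 8], [5, 0, 8, 0]]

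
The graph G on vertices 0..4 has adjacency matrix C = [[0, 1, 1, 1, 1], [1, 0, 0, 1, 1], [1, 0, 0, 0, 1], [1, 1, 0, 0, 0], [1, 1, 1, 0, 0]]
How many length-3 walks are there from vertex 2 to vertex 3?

3

The number of length-3 walks from vertex 2 to vertex 3 is entry (2,3) of C³, where C is the adjacency matrix.
C² = [[4, 2, 1, 1, 2], [2, 3, 2, 1, 1], [1, 2, 2, 1, 1], [1, 1, 1, 2, 2], [2, 1, 1, 2, 3]]
C³ = [[6, 7, 6, 6, 7], [7, 4, 3, 5, 7], [6, 3, 2, 3, 5], [6, 5, 3, 2, 3], [7, 7, 5, 3, 4]]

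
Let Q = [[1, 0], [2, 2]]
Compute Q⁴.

Q² = [[1, 0], [6, 4]]
Q³ = [[1, 0], [14, 8]]
Q⁴ = [[1, 0], [30, 16]]

[[1, 0], [30, 16]]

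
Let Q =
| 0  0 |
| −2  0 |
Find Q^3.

Q is strictly triangular, hence nilpotent: Q^2 = 0, so Q^3 = 0.

[[0, 0], [0, 0]]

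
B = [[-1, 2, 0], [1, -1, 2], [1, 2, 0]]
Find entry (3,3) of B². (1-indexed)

4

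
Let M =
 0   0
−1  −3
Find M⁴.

[[0, 0], [27, 81]]

M² = [[0, 0], [3, 9]]
M³ = [[0, 0], [−9, −27]]
M⁴ = [[0, 0], [27, 81]]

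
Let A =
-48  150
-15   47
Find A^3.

tr A = -1 and det A = -6, so the characteristic polynomial is λ² − (-1)λ + (-6) with roots -3 and 2.
Eigenvectors give P = [[-10, -3], [-3, -1]] with P⁻¹ = [[-1, 3], [3, -10]], and A = P·diag(-3, 2)·P⁻¹.
Then A^3 = P·diag(-27, 8)·P⁻¹ = [[270, -24], [81, -8]] · [[-1, 3], [3, -10]] = [[-342, 1050], [-105, 323]].

[[-342, 1050], [-105, 323]]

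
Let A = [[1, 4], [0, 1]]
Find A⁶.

A = I + N where N = [[0, 4], [0, 0]] is strictly upper-triangular, so N² = 0.
(I + N)⁶ = I + 6·N = [[1, 24], [0, 1]].

[[1, 24], [0, 1]]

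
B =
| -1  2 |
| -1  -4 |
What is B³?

[[11, 38], [-19, -46]]

tr B = -5 and det B = 6, so the characteristic polynomial is λ² − (-5)λ + (6) with roots -2 and -3.
Eigenvectors give P = [[-2, -1], [1, 1]] with P⁻¹ = [[-1, -1], [1, 2]], and B = P·diag(-2, -3)·P⁻¹.
Then B³ = P·diag(-8, -27)·P⁻¹ = [[16, 27], [-8, -27]] · [[-1, -1], [1, 2]] = [[11, 38], [-19, -46]].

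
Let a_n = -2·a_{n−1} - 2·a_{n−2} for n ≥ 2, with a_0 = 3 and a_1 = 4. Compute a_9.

64

With companion matrix Q = [[-2, -2], [1, 0]], [a_n, a_{n−1}]ᵀ = Q·[a_{n−1}, a_{n−2}]ᵀ, so [a_9, a_8]ᵀ = Q⁸·[a_1, a_0]ᵀ.
Q⁸ = [[16, 0], [0, 16]], giving [a_9, a_8]ᵀ = [[64], [48]].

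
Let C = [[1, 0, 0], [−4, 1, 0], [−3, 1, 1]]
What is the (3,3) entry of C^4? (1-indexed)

C = I + N where N = [[0, 0, 0], [−4, 0, 0], [−3, 1, 0]] is strictly lower-triangular, so N^3 = 0.
(I + N)^4 = I + 4·N + 6·N^2 = [[1, 0, 0], [−16, 1, 0], [−36, 4, 1]].

1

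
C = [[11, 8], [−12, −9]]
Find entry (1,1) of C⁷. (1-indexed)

6563

tr C = 2 and det C = −3, so the characteristic polynomial is λ² − (2)λ + (−3) with roots 3 and −1.
Eigenvectors give P = [[1, 2], [−1, −3]] with P⁻¹ = [[3, 2], [−1, −1]], and C = P·diag(3, −1)·P⁻¹.
Then C⁷ = P·diag(2187, −1)·P⁻¹ = [[2187, −2], [−2187, 3]] · [[3, 2], [−1, −1]] = [[6563, 4376], [−6564, −4377]].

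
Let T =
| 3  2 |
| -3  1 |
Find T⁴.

T² = [[3, 8], [-12, -5]]
T³ = [[-15, 14], [-21, -29]]
T⁴ = [[-87, -16], [24, -71]]

[[-87, -16], [24, -71]]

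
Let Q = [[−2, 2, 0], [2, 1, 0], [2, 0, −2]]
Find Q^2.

[[8, −2, 0], [−2, 5, 0], [−8, 4, 4]]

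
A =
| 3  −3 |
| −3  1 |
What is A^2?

[[18, −12], [−12, 10]]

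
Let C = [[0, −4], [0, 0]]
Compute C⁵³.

C is strictly triangular, hence nilpotent: C² = 0, so C⁵³ = 0.

[[0, 0], [0, 0]]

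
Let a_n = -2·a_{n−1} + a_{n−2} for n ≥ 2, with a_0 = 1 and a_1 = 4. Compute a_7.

606

With companion matrix M = [[-2, 1], [1, 0]], [a_n, a_{n−1}]ᵀ = M·[a_{n−1}, a_{n−2}]ᵀ, so [a_7, a_6]ᵀ = M⁶·[a_1, a_0]ᵀ.
M⁶ = [[169, -70], [-70, 29]], giving [a_7, a_6]ᵀ = [[606], [-251]].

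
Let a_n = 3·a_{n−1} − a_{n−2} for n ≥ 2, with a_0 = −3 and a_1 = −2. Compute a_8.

−843

With companion matrix T = [[3, −1], [1, 0]], [a_n, a_{n−1}]ᵀ = T·[a_{n−1}, a_{n−2}]ᵀ, so [a_8, a_7]ᵀ = T^7·[a_1, a_0]ᵀ.
T^7 = [[987, −377], [377, −144]], giving [a_8, a_7]ᵀ = [[−843], [−322]].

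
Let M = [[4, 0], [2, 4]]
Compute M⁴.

[[256, 0], [512, 256]]

M² = [[16, 0], [16, 16]]
M³ = [[64, 0], [96, 64]]
M⁴ = [[256, 0], [512, 256]]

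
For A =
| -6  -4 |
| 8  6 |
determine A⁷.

tr A = 0 and det A = -4, so the characteristic polynomial is λ² − (0)λ + (-4) with roots -2 and 2.
Eigenvectors give P = [[-1, -1], [1, 2]] with P⁻¹ = [[-2, -1], [1, 1]], and A = P·diag(-2, 2)·P⁻¹.
Then A⁷ = P·diag(-128, 128)·P⁻¹ = [[128, -128], [-128, 256]] · [[-2, -1], [1, 1]] = [[-384, -256], [512, 384]].

[[-384, -256], [512, 384]]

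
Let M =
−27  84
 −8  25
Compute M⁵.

tr M = −2 and det M = −3, so the characteristic polynomial is λ² − (−2)λ + (−3) with roots −3 and 1.
Eigenvectors give P = [[7, −3], [2, −1]] with P⁻¹ = [[1, −3], [2, −7]], and M = P·diag(−3, 1)·P⁻¹.
Then M⁵ = P·diag(−243, 1)·P⁻¹ = [[−1701, −3], [−486, −1]] · [[1, −3], [2, −7]] = [[−1707, 5124], [−488, 1465]].

[[−1707, 5124], [−488, 1465]]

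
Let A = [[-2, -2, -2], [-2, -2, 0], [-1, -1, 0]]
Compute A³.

A² = [[10, 10, 4], [8, 8, 4], [4, 4, 2]]
A³ = [[-44, -44, -20], [-36, -36, -16], [-18, -18, -8]]

[[-44, -44, -20], [-36, -36, -16], [-18, -18, -8]]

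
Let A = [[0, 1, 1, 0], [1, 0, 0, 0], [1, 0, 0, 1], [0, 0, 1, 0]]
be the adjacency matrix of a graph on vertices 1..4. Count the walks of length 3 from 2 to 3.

The number of length-3 walks from vertex 2 to vertex 3 is entry (2,3) of A^3, where A is the adjacency matrix.
A^2 = [[2, 0, 0, 1], [0, 1, 1, 0], [0, 1, 2, 0], [1, 0, 0, 1]]
A^3 = [[0, 2, 3, 0], [2, 0, 0, 1], [3, 0, 0, 2], [0, 1, 2, 0]]

0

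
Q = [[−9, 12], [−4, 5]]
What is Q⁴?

[[321, −480], [160, −239]]

tr Q = −4 and det Q = 3, so the characteristic polynomial is λ² − (−4)λ + (3) with roots −3 and −1.
Eigenvectors give P = [[2, −3], [1, −2]] with P⁻¹ = [[2, −3], [1, −2]], and Q = P·diag(−3, −1)·P⁻¹.
Then Q⁴ = P·diag(81, 1)·P⁻¹ = [[162, −3], [81, −2]] · [[2, −3], [1, −2]] = [[321, −480], [160, −239]].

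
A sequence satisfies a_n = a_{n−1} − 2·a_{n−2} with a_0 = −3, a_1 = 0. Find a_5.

−18

With companion matrix C = [[1, −2], [1, 0]], [a_n, a_{n−1}]ᵀ = C·[a_{n−1}, a_{n−2}]ᵀ, so [a_5, a_4]ᵀ = C⁴·[a_1, a_0]ᵀ.
C⁴ = [[−1, 6], [−3, 2]], giving [a_5, a_4]ᵀ = [[−18], [−6]].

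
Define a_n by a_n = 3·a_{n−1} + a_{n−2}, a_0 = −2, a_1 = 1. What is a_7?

With companion matrix B = [[3, 1], [1, 0]], [a_n, a_{n−1}]ᵀ = B·[a_{n−1}, a_{n−2}]ᵀ, so [a_7, a_6]ᵀ = B^6·[a_1, a_0]ᵀ.
B^6 = [[1189, 360], [360, 109]], giving [a_7, a_6]ᵀ = [[469], [142]].

469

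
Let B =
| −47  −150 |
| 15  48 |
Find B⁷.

tr B = 1 and det B = −6, so the characteristic polynomial is λ² − (1)λ + (−6) with roots −2 and 3.
Eigenvectors give P = [[−10, 3], [3, −1]] with P⁻¹ = [[−1, −3], [−3, −10]], and B = P·diag(−2, 3)·P⁻¹.
Then B⁷ = P·diag(−128, 2187)·P⁻¹ = [[1280, 6561], [−384, −2187]] · [[−1, −3], [−3, −10]] = [[−20963, −69450], [6945, 23022]].

[[−20963, −69450], [6945, 23022]]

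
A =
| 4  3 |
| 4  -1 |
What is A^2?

[[28, 9], [12, 13]]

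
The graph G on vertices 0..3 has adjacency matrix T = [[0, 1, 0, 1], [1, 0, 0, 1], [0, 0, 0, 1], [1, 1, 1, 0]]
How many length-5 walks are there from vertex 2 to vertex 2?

2

The number of length-5 walks from vertex 2 to vertex 2 is entry (2,2) of T⁵, where T is the adjacency matrix.
T² = [[2, 1, 1, 1], [1, 2, 1, 1], [1, 1, 1, 0], [1, 1, 0, 3]]
T³ = [[2, 3, 1, 4], [3, 2, 1, 4], [1, 1, 0, 3], [4, 4, 3, 2]]
T⁴ = [[7, 6, 4, 6], [6, 7, 4, 6], [4, 4, 3, 2], [6, 6, 2, 11]]
T⁵ = [[12, 13, 6, 17], [13, 12, 6, 17], [6, 6, 2, 11], [17, 17, 11, 14]]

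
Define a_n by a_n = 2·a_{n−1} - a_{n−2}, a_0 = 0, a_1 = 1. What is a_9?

With companion matrix T = [[2, -1], [1, 0]], [a_n, a_{n−1}]ᵀ = T·[a_{n−1}, a_{n−2}]ᵀ, so [a_9, a_8]ᵀ = T⁸·[a_1, a_0]ᵀ.
T⁸ = [[9, -8], [8, -7]], giving [a_9, a_8]ᵀ = [[9], [8]].

9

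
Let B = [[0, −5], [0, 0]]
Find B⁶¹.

B is strictly triangular, hence nilpotent: B² = 0, so B⁶¹ = 0.

[[0, 0], [0, 0]]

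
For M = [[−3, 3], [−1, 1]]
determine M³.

[[−12, 12], [−4, 4]]

M² = [[6, −6], [2, −2]]
M³ = [[−12, 12], [−4, 4]]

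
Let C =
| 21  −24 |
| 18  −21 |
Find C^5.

tr C = 0 and det C = −9, so the characteristic polynomial is λ² − (0)λ + (−9) with roots 3 and −3.
Eigenvectors give P = [[4, −1], [3, −1]] with P⁻¹ = [[1, −1], [3, −4]], and C = P·diag(3, −3)·P⁻¹.
Then C^5 = P·diag(243, −243)·P⁻¹ = [[972, 243], [729, 243]] · [[1, −1], [3, −4]] = [[1701, −1944], [1458, −1701]].

[[1701, −1944], [1458, −1701]]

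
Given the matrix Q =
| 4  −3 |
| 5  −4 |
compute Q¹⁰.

Q² = I (check: tr Q = 0 and det Q = −1), so Q¹⁰ = I since 10 is even.

[[1, 0], [0, 1]]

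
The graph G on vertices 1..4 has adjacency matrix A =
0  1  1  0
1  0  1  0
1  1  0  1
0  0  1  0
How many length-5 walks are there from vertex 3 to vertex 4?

11

The number of length-5 walks from vertex 3 to vertex 4 is entry (3,4) of A⁵, where A is the adjacency matrix.
A² = [[2, 1, 1, 1], [1, 2, 1, 1], [1, 1, 3, 0], [1, 1, 0, 1]]
A³ = [[2, 3, 4, 1], [3, 2, 4, 1], [4, 4, 2, 3], [1, 1, 3, 0]]
A⁴ = [[7, 6, 6, 4], [6, 7, 6, 4], [6, 6, 11, 2], [4, 4, 2, 3]]
A⁵ = [[12, 13, 17, 6], [13, 12, 17, 6], [17, 17, 14, 11], [6, 6, 11, 2]]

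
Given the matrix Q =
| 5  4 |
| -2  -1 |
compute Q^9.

[[39365, 39364], [-19682, -19681]]

tr Q = 4 and det Q = 3, so the characteristic polynomial is λ² − (4)λ + (3) with roots 3 and 1.
Eigenvectors give P = [[-2, -1], [1, 1]] with P⁻¹ = [[-1, -1], [1, 2]], and Q = P·diag(3, 1)·P⁻¹.
Then Q^9 = P·diag(19683, 1)·P⁻¹ = [[-39366, -1], [19683, 1]] · [[-1, -1], [1, 2]] = [[39365, 39364], [-19682, -19681]].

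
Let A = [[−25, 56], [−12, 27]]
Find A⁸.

[[−39359, 91840], [−19680, 45921]]

tr A = 2 and det A = −3, so the characteristic polynomial is λ² − (2)λ + (−3) with roots 3 and −1.
Eigenvectors give P = [[−2, 7], [−1, 3]] with P⁻¹ = [[3, −7], [1, −2]], and A = P·diag(3, −1)·P⁻¹.
Then A⁸ = P·diag(6561, 1)·P⁻¹ = [[−13122, 7], [−6561, 3]] · [[3, −7], [1, −2]] = [[−39359, 91840], [−19680, 45921]].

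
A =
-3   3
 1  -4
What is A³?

[[-57, 120], [40, -97]]

A² = [[12, -21], [-7, 19]]
A³ = [[-57, 120], [40, -97]]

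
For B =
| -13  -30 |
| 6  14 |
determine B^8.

tr B = 1 and det B = -2, so the characteristic polynomial is λ² − (1)λ + (-2) with roots -1 and 2.
Eigenvectors give P = [[5, 2], [-2, -1]] with P⁻¹ = [[1, 2], [-2, -5]], and B = P·diag(-1, 2)·P⁻¹.
Then B^8 = P·diag(1, 256)·P⁻¹ = [[5, 512], [-2, -256]] · [[1, 2], [-2, -5]] = [[-1019, -2550], [510, 1276]].

[[-1019, -2550], [510, 1276]]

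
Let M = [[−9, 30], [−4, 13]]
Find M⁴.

tr M = 4 and det M = 3, so the characteristic polynomial is λ² − (4)λ + (3) with roots 3 and 1.
Eigenvectors give P = [[−5, −3], [−2, −1]] with P⁻¹ = [[1, −3], [−2, 5]], and M = P·diag(3, 1)·P⁻¹.
Then M⁴ = P·diag(81, 1)·P⁻¹ = [[−405, −3], [−162, −1]] · [[1, −3], [−2, 5]] = [[−399, 1200], [−160, 481]].

[[−399, 1200], [−160, 481]]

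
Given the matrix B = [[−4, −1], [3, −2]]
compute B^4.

[[61, 84], [−252, −107]]

B^2 = [[13, 6], [−18, 1]]
B^3 = [[−34, −25], [75, 16]]
B^4 = [[61, 84], [−252, −107]]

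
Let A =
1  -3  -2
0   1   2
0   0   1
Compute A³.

A = I + N where N = [[0, -3, -2], [0, 0, 2], [0, 0, 0]] is strictly upper-triangular, so N³ = 0.
(I + N)³ = I + 3·N + 3·N² = [[1, -9, -24], [0, 1, 6], [0, 0, 1]].

[[1, -9, -24], [0, 1, 6], [0, 0, 1]]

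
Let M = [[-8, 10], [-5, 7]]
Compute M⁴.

tr M = -1 and det M = -6, so the characteristic polynomial is λ² − (-1)λ + (-6) with roots 2 and -3.
Eigenvectors give P = [[1, 2], [1, 1]] with P⁻¹ = [[-1, 2], [1, -1]], and M = P·diag(2, -3)·P⁻¹.
Then M⁴ = P·diag(16, 81)·P⁻¹ = [[16, 162], [16, 81]] · [[-1, 2], [1, -1]] = [[146, -130], [65, -49]].

[[146, -130], [65, -49]]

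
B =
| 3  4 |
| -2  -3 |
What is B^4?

B^2 = [[1, 0], [0, 1]]
B^3 = [[3, 4], [-2, -3]]
B^4 = [[1, 0], [0, 1]]

[[1, 0], [0, 1]]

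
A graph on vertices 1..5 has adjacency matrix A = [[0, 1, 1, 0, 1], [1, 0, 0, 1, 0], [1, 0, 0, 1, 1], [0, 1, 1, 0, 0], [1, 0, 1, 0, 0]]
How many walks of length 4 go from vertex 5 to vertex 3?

The number of length-4 walks from vertex 5 to vertex 3 is entry (5,3) of A⁴, where A is the adjacency matrix.
A² = [[3, 0, 1, 2, 1], [0, 2, 2, 0, 1], [1, 2, 3, 0, 1], [2, 0, 0, 2, 1], [1, 1, 1, 1, 2]]
A³ = [[2, 5, 6, 1, 4], [5, 0, 1, 4, 2], [6, 1, 2, 5, 4], [1, 4, 5, 0, 2], [4, 2, 4, 2, 2]]
A⁴ = [[15, 3, 7, 11, 8], [3, 9, 11, 1, 6], [7, 11, 15, 3, 8], [11, 1, 3, 9, 6], [8, 6, 8, 6, 8]]

8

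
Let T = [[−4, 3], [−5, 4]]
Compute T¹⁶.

T² = I (check: tr T = 0 and det T = −1), so T¹⁶ = I since 16 is even.

[[1, 0], [0, 1]]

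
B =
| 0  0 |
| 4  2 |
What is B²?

[[0, 0], [8, 4]]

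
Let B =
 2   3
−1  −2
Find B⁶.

[[1, 0], [0, 1]]

B² = I (check: tr B = 0 and det B = −1), so B⁶ = I since 6 is even.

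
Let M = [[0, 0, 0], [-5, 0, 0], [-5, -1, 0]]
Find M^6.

M is strictly triangular, hence nilpotent: M^3 = 0, so M^6 = 0.

[[0, 0, 0], [0, 0, 0], [0, 0, 0]]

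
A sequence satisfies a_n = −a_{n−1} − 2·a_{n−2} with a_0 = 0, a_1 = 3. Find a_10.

33

With companion matrix B = [[−1, −2], [1, 0]], [a_n, a_{n−1}]ᵀ = B·[a_{n−1}, a_{n−2}]ᵀ, so [a_10, a_9]ᵀ = B⁹·[a_1, a_0]ᵀ.
B⁹ = [[11, 34], [−17, −6]], giving [a_10, a_9]ᵀ = [[33], [−51]].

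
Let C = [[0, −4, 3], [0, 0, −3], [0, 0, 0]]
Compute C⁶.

C is strictly triangular, hence nilpotent: C³ = 0, so C⁶ = 0.

[[0, 0, 0], [0, 0, 0], [0, 0, 0]]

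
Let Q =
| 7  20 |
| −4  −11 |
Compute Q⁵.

[[967, 2420], [−484, −1211]]

tr Q = −4 and det Q = 3, so the characteristic polynomial is λ² − (−4)λ + (3) with roots −3 and −1.
Eigenvectors give P = [[−2, 5], [1, −2]] with P⁻¹ = [[2, 5], [1, 2]], and Q = P·diag(−3, −1)·P⁻¹.
Then Q⁵ = P·diag(−243, −1)·P⁻¹ = [[486, −5], [−243, 2]] · [[2, 5], [1, 2]] = [[967, 2420], [−484, −1211]].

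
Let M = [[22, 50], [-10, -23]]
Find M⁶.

[[-2596, -6650], [1330, 3389]]

tr M = -1 and det M = -6, so the characteristic polynomial is λ² − (-1)λ + (-6) with roots -3 and 2.
Eigenvectors give P = [[2, 5], [-1, -2]] with P⁻¹ = [[-2, -5], [1, 2]], and M = P·diag(-3, 2)·P⁻¹.
Then M⁶ = P·diag(729, 64)·P⁻¹ = [[1458, 320], [-729, -128]] · [[-2, -5], [1, 2]] = [[-2596, -6650], [1330, 3389]].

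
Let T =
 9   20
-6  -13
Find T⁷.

[[10929, 21860], [-6558, -13117]]

tr T = -4 and det T = 3, so the characteristic polynomial is λ² − (-4)λ + (3) with roots -1 and -3.
Eigenvectors give P = [[2, 5], [-1, -3]] with P⁻¹ = [[3, 5], [-1, -2]], and T = P·diag(-1, -3)·P⁻¹.
Then T⁷ = P·diag(-1, -2187)·P⁻¹ = [[-2, -10935], [1, 6561]] · [[3, 5], [-1, -2]] = [[10929, 21860], [-6558, -13117]].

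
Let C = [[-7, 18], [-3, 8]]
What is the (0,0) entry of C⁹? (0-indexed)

tr C = 1 and det C = -2, so the characteristic polynomial is λ² − (1)λ + (-2) with roots -1 and 2.
Eigenvectors give P = [[3, -2], [1, -1]] with P⁻¹ = [[1, -2], [1, -3]], and C = P·diag(-1, 2)·P⁻¹.
Then C⁹ = P·diag(-1, 512)·P⁻¹ = [[-3, -1024], [-1, -512]] · [[1, -2], [1, -3]] = [[-1027, 3078], [-513, 1538]].

-1027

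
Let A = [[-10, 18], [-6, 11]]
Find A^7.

[[-388, 774], [-258, 515]]

tr A = 1 and det A = -2, so the characteristic polynomial is λ² − (1)λ + (-2) with roots -1 and 2.
Eigenvectors give P = [[2, 3], [1, 2]] with P⁻¹ = [[2, -3], [-1, 2]], and A = P·diag(-1, 2)·P⁻¹.
Then A^7 = P·diag(-1, 128)·P⁻¹ = [[-2, 384], [-1, 256]] · [[2, -3], [-1, 2]] = [[-388, 774], [-258, 515]].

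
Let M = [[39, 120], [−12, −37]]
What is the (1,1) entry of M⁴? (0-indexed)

−719

tr M = 2 and det M = −3, so the characteristic polynomial is λ² − (2)λ + (−3) with roots −1 and 3.
Eigenvectors give P = [[−3, 10], [1, −3]] with P⁻¹ = [[3, 10], [1, 3]], and M = P·diag(−1, 3)·P⁻¹.
Then M⁴ = P·diag(1, 81)·P⁻¹ = [[−3, 810], [1, −243]] · [[3, 10], [1, 3]] = [[801, 2400], [−240, −719]].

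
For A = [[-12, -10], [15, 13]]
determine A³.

[[-78, -70], [105, 97]]

tr A = 1 and det A = -6, so the characteristic polynomial is λ² − (1)λ + (-6) with roots -2 and 3.
Eigenvectors give P = [[-1, -2], [1, 3]] with P⁻¹ = [[-3, -2], [1, 1]], and A = P·diag(-2, 3)·P⁻¹.
Then A³ = P·diag(-8, 27)·P⁻¹ = [[8, -54], [-8, 81]] · [[-3, -2], [1, 1]] = [[-78, -70], [105, 97]].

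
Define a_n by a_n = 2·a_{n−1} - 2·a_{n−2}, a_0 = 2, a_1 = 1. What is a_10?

-32

With companion matrix M = [[2, -2], [1, 0]], [a_n, a_{n−1}]ᵀ = M·[a_{n−1}, a_{n−2}]ᵀ, so [a_10, a_9]ᵀ = M⁹·[a_1, a_0]ᵀ.
M⁹ = [[32, -32], [16, 0]], giving [a_10, a_9]ᵀ = [[-32], [16]].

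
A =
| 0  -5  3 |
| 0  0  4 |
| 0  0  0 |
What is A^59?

[[0, 0, 0], [0, 0, 0], [0, 0, 0]]

A is strictly triangular, hence nilpotent: A^3 = 0, so A^59 = 0.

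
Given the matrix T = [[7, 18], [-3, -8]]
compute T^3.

[[19, 54], [-9, -26]]

tr T = -1 and det T = -2, so the characteristic polynomial is λ² − (-1)λ + (-2) with roots 1 and -2.
Eigenvectors give P = [[3, -2], [-1, 1]] with P⁻¹ = [[1, 2], [1, 3]], and T = P·diag(1, -2)·P⁻¹.
Then T^3 = P·diag(1, -8)·P⁻¹ = [[3, 16], [-1, -8]] · [[1, 2], [1, 3]] = [[19, 54], [-9, -26]].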